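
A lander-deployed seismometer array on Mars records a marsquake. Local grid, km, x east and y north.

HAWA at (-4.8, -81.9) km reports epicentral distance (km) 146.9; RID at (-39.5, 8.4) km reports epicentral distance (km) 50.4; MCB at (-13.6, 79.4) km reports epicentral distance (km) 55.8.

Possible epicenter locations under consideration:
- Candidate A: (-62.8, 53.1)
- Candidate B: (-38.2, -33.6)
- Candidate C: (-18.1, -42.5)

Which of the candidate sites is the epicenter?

Candidate A

For each candidate, compare |candidate − station| to the reported distance:
Candidate A: residuals HAWA 0.0, RID 0.0, MCB 0.0 → max 0.0 km
Candidate B: residuals HAWA 88.2, RID 8.4, MCB 59.8 → max 88.2 km
Candidate C: residuals HAWA 105.3, RID 4.8, MCB 66.2 → max 105.3 km
Only Candidate A has all residuals ≈ 0.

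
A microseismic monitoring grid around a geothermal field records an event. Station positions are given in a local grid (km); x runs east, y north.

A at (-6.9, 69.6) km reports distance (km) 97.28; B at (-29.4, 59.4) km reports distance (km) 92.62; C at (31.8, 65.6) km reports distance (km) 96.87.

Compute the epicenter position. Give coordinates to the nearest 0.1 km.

(3.7, -27.1)

Circle about each station: (x + 6.9)² + (y − 69.6)² = 97.28²; (x + 29.4)² + (y − 59.4)² = 92.62²; (x − 31.8)² + (y − 65.6)² = 96.87².
Subtracting pairs of circle equations eliminates x²+y² and gives linear equations (the radical axes):
-45.0 x − 20.4 y = 385.88
77.4 x − 8.0 y = 502.43
Solving the 2×2 system: x ≈ 3.7, y ≈ -27.1 km.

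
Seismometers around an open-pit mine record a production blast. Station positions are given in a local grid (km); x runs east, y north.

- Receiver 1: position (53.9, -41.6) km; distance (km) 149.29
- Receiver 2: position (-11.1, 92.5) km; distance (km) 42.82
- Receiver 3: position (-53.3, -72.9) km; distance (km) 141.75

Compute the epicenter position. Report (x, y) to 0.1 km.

Circle about each station: (x − 53.9)² + (y + 41.6)² = 149.29²; (x + 11.1)² + (y − 92.5)² = 42.82²; (x + 53.3)² + (y + 72.9)² = 141.75².
Subtracting pairs of circle equations eliminates x²+y² and gives linear equations (the radical axes):
-130.0 x + 268.2 y = 24497.64
-214.4 x − 62.6 y = 5713.97
Solving the 2×2 system: x ≈ -46.7, y ≈ 68.7 km.

-46.7 km east, 68.7 km north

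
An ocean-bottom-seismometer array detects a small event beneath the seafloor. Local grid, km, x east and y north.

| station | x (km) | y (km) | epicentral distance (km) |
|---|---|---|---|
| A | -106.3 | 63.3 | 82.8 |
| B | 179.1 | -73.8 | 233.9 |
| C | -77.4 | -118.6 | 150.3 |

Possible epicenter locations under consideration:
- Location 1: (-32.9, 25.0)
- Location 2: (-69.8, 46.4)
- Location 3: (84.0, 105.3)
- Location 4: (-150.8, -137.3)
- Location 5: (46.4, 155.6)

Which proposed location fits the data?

Location 1

For each candidate, compare |candidate − station| to the reported distance:
Location 1: residuals A 0.0, B 0.0, C 0.0 → max 0.0 km
Location 2: residuals A 42.6, B 42.5, C 14.9 → max 42.6 km
Location 3: residuals A 112.1, B 31.1, C 125.7 → max 125.7 km
Location 4: residuals A 122.7, B 102.1, C 74.6 → max 122.7 km
Location 5: residuals A 95.6, B 31.1, C 150.6 → max 150.6 km
Only Location 1 has all residuals ≈ 0.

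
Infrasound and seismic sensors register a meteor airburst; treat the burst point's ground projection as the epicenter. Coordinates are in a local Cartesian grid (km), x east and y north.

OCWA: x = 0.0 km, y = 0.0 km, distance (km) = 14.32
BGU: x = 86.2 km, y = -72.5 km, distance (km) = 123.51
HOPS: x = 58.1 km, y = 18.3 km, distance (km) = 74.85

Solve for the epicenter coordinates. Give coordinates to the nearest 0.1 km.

(-14.3, -0.7)

Circle about each station: x² + y² = 14.32²; (x − 86.2)² + (y + 72.5)² = 123.51²; (x − 58.1)² + (y − 18.3)² = 74.85².
Subtracting the OCWA equation from the BGU and HOPS equations removes the quadratic terms:
172.4 x − 145.0 y = -2362.97
116.2 x + 36.6 y = -1686.96
Solving the 2×2 system: x ≈ -14.3, y ≈ -0.7 km.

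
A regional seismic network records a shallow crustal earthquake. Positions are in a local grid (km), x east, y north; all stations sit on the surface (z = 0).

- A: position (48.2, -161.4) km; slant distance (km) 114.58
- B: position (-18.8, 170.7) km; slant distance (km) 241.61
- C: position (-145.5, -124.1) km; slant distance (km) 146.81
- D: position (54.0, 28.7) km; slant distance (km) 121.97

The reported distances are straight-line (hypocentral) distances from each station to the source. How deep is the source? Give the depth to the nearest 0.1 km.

Each station gives a sphere (x−x_i)² + (y−y_i)² + z² = d_i² (stations at z=0).
Subtracting the A sphere from B and C: z² cancels, leaving linear equations in x and y:
-134.0 x + 664.2 y = -44128.09
-387.4 x + 74.6 y = -226.74
Solving: x ≈ -12.702, y ≈ -69.001 km (keep extra digits for the depth step; rounded: -12.7, -69.0).
Then from the A sphere: z² = 114.58² − (x − 48.2)² − (y + 161.4)² with x = -12.702, y = -69.001, so z ≈ 29.698 ≈ 29.7 km.

z ≈ 29.7 km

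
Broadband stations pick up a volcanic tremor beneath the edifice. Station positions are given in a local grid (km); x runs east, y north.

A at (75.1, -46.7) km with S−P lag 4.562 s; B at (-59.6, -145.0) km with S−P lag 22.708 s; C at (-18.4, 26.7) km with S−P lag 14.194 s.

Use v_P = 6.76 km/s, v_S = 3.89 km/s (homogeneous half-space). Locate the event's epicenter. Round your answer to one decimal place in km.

104.2 km east, -16.7 km north

Distance from S−P lag: d = Δt · v_P v_S / (v_P − v_S) = Δt · (6.76·3.89)/(6.76−3.89) ≈ 9.1625·Δt.
So d_A = 41.80, d_B = 208.06, d_C = 130.05 km.
Circle about each station: (x − 75.1)² + (y + 46.7)² = 41.80²; (x + 59.6)² + (y + 145.0)² = 208.06²; (x + 18.4)² + (y − 26.7)² = 130.05².
Subtracting the A equation from the B and C equations removes the quadratic terms:
-269.4 x − 196.6 y = -24785.46
-187.0 x + 146.8 y = -21935.21
Solving the 2×2 system: x ≈ 104.2, y ≈ -16.7 km.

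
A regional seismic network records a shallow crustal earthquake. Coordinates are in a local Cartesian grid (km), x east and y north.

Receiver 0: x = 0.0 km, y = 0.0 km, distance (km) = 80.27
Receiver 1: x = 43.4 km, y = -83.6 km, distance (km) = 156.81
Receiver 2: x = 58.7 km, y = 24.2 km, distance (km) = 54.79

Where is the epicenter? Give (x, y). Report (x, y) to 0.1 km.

Circle about each station: x² + y² = 80.27²; (x − 43.4)² + (y + 83.6)² = 156.81²; (x − 58.7)² + (y − 24.2)² = 54.79².
Subtracting pairs of circle equations eliminates x²+y² and gives linear equations (the radical axes):
86.8 x − 167.2 y = -9273.58
117.4 x + 48.4 y = 7472.66
Solving the 2×2 system: x ≈ 33.6, y ≈ 72.9 km.

x ≈ 33.6 km, y ≈ 72.9 km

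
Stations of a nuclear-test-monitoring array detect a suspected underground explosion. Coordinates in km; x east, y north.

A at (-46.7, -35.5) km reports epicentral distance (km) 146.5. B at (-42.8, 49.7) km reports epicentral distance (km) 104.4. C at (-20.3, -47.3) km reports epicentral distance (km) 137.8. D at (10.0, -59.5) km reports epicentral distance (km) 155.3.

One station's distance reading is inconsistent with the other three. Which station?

D

Solve using three stations at a time. Using A, B, C (subtract circle equations pairwise → linear system) gives (x, y) ≈ (60.6, 64.3).
Distances from that point to each station vs reported:
  A: calculated 146.5 vs reported 146.5 → residual 0.0 km
  B: calculated 104.4 vs reported 104.4 → residual 0.0 km
  C: calculated 137.8 vs reported 137.8 → residual 0.0 km
  D: calculated 133.7 vs reported 155.3 → residual 21.6 km
A, B, C are mutually consistent (residuals ≈ 0); D is off by 21.6 km.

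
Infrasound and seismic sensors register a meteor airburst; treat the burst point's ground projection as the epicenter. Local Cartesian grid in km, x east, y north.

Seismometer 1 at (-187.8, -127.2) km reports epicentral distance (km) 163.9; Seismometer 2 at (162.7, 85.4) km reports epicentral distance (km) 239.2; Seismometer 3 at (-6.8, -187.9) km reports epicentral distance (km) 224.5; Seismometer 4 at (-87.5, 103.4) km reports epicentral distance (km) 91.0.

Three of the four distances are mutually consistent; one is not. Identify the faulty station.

Seismometer 2

Solve using three stations at a time. Using Seismometer 1, Seismometer 3, Seismometer 4 (subtract circle equations pairwise → linear system) gives (x, y) ≈ (-104.8, 14.1).
Distances from that point to each station vs reported:
  Seismometer 1: calculated 163.9 vs reported 163.9 → residual 0.0 km
  Seismometer 2: calculated 276.8 vs reported 239.2 → residual 37.6 km
  Seismometer 3: calculated 224.5 vs reported 224.5 → residual 0.0 km
  Seismometer 4: calculated 91.0 vs reported 91.0 → residual 0.0 km
Seismometer 1, Seismometer 3, Seismometer 4 are mutually consistent (residuals ≈ 0); Seismometer 2 is off by 37.6 km.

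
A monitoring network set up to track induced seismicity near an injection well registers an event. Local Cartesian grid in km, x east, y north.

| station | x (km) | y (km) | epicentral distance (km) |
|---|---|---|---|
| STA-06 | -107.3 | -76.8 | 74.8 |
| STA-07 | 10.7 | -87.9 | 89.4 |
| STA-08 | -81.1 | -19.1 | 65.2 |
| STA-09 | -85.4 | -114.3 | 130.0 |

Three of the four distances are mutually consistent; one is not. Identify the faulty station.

STA-06

Solve using three stations at a time. Using STA-07, STA-08, STA-09 (subtract circle equations pairwise → linear system) gives (x, y) ≈ (-17.9, -3.2).
Distances from that point to each station vs reported:
  STA-06: calculated 115.8 vs reported 74.8 → residual 41.0 km
  STA-07: calculated 89.4 vs reported 89.4 → residual 0.0 km
  STA-08: calculated 65.2 vs reported 65.2 → residual 0.0 km
  STA-09: calculated 130.0 vs reported 130.0 → residual 0.0 km
STA-07, STA-08, STA-09 are mutually consistent (residuals ≈ 0); STA-06 is off by 41.0 km.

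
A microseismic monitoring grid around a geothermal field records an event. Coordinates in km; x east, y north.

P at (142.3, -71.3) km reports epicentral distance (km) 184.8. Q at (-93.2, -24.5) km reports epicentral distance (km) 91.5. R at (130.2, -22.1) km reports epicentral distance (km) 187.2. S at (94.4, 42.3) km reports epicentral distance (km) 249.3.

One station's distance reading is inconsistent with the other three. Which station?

Solve using three stations at a time. Using P, Q, R (subtract circle equations pairwise → linear system) gives (x, y) ≈ (-40.4, -99.2).
Distances from that point to each station vs reported:
  P: calculated 184.8 vs reported 184.8 → residual 0.0 km
  Q: calculated 91.5 vs reported 91.5 → residual 0.0 km
  R: calculated 187.2 vs reported 187.2 → residual 0.0 km
  S: calculated 195.4 vs reported 249.3 → residual 53.9 km
P, Q, R are mutually consistent (residuals ≈ 0); S is off by 53.9 km.

S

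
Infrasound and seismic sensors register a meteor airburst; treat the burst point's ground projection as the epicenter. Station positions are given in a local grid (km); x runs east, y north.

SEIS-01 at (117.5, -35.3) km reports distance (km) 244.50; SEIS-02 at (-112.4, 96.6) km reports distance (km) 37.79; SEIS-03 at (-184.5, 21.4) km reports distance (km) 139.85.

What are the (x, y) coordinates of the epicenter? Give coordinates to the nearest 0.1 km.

Circle about each station: (x − 117.5)² + (y + 35.3)² = 244.50²; (x + 112.4)² + (y − 96.6)² = 37.79²; (x + 184.5)² + (y − 21.4)² = 139.85².
Subtracting the SEIS-01 equation from the SEIS-02 and SEIS-03 equations removes the quadratic terms:
-459.8 x + 263.8 y = 65265.15
-604.0 x + 113.4 y = 59668.10
Solving the 2×2 system: x ≈ -77.8, y ≈ 111.8 km.

(-77.8, 111.8)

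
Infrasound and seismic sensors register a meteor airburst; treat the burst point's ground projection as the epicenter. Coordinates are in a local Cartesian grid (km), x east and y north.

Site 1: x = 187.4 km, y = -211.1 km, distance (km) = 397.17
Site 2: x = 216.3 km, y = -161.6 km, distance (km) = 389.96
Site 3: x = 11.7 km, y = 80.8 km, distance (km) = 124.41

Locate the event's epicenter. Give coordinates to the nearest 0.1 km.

Circle about each station: (x − 187.4)² + (y + 211.1)² = 397.17²; (x − 216.3)² + (y + 161.6)² = 389.96²; (x − 11.7)² + (y − 80.8)² = 124.41².
Subtracting the Site 1 equation from the Site 2 and Site 3 equations removes the quadratic terms:
57.8 x + 99.0 y = -1106.51
-351.4 x + 583.8 y = 69249.72
Solving the 2×2 system: x ≈ -109.5, y ≈ 52.7 km.
Check against Site 1 (with the unrounded x, y): √((x − 187.4)²+(y + 211.1)²) = 397.16 ≈ 397.17 km. ✓

-109.5 km east, 52.7 km north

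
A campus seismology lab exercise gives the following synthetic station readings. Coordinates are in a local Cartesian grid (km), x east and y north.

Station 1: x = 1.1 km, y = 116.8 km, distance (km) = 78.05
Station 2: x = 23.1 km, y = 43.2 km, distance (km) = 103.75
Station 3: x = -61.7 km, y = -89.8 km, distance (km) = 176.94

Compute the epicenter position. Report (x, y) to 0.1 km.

x ≈ -71.0 km, y ≈ 86.9 km

Circle about each station: (x − 1.1)² + (y − 116.8)² = 78.05²; (x − 23.1)² + (y − 43.2)² = 103.75²; (x + 61.7)² + (y + 89.8)² = 176.94².
Subtracting the Station 1 equation from the Station 2 and Station 3 equations removes the quadratic terms:
44.0 x − 147.2 y = -15915.86
-125.6 x − 413.2 y = -26988.48
Solving the 2×2 system: x ≈ -71.0, y ≈ 86.9 km.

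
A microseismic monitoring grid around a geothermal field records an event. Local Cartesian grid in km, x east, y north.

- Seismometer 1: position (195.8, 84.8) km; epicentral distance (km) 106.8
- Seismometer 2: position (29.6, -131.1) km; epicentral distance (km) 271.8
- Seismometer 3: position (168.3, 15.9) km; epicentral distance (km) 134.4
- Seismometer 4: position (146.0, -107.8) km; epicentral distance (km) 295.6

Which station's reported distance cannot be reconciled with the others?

Seismometer 4

Solve using three stations at a time. Using Seismometer 1, Seismometer 2, Seismometer 3 (subtract circle equations pairwise → linear system) gives (x, y) ≈ (99.7, 131.5).
Distances from that point to each station vs reported:
  Seismometer 1: calculated 106.9 vs reported 106.8 → residual 0.1 km
  Seismometer 2: calculated 271.8 vs reported 271.8 → residual 0.0 km
  Seismometer 3: calculated 134.4 vs reported 134.4 → residual 0.0 km
  Seismometer 4: calculated 243.8 vs reported 295.6 → residual 51.8 km
Seismometer 1, Seismometer 2, Seismometer 3 are mutually consistent (residuals ≈ 0); Seismometer 4 is off by 51.8 km.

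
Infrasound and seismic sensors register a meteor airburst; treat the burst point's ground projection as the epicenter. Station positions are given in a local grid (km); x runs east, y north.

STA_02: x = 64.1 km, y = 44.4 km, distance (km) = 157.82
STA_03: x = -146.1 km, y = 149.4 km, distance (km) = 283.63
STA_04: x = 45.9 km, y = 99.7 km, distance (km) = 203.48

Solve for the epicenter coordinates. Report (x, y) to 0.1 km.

Circle about each station: (x − 64.1)² + (y − 44.4)² = 157.82²; (x + 146.1)² + (y − 149.4)² = 283.63²; (x − 45.9)² + (y − 99.7)² = 203.48².
Subtracting the STA_02 equation from the STA_03 and STA_04 equations removes the quadratic terms:
-420.4 x + 210.0 y = -17953.42
-36.4 x + 110.6 y = -10530.23
Solving the 2×2 system: x ≈ -5.8, y ≈ -97.1 km.
Check against STA_02 (with the unrounded x, y): √((x − 64.1)²+(y − 44.4)²) = 157.85 ≈ 157.82 km. ✓

-5.8 km east, -97.1 km north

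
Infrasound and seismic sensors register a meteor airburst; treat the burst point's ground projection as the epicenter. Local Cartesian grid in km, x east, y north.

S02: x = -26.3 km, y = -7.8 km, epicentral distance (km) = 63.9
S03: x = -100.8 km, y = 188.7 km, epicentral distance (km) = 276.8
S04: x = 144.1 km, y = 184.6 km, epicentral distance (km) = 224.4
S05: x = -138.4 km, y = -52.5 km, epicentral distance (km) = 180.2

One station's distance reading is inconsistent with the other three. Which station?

Solve using three stations at a time. Using S02, S04, S05 (subtract circle equations pairwise → linear system) gives (x, y) ≈ (37.3, -12.8).
Distances from that point to each station vs reported:
  S02: calculated 63.8 vs reported 63.9 → residual 0.1 km
  S03: calculated 244.3 vs reported 276.8 → residual 32.5 km
  S04: calculated 224.4 vs reported 224.4 → residual 0.0 km
  S05: calculated 180.2 vs reported 180.2 → residual 0.0 km
S02, S04, S05 are mutually consistent (residuals ≈ 0); S03 is off by 32.5 km.

S03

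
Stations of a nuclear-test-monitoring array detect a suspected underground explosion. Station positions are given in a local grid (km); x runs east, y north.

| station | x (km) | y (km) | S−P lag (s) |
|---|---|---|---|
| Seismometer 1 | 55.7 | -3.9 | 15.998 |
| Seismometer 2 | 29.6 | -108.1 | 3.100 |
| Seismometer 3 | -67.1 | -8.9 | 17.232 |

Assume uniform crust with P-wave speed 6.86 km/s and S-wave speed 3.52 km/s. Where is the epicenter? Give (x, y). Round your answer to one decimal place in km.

Distance from S−P lag: d = Δt · v_P v_S / (v_P − v_S) = Δt · (6.86·3.52)/(6.86−3.52) ≈ 7.2297·Δt.
So d_Seismometer 1 = 115.66, d_Seismometer 2 = 22.41, d_Seismometer 3 = 124.58 km.
Circle about each station: (x − 55.7)² + (y + 3.9)² = 115.66²; (x − 29.6)² + (y + 108.1)² = 22.41²; (x + 67.1)² + (y + 8.9)² = 124.58².
Subtracting pairs of circle equations eliminates x²+y² and gives linear equations (the radical axes):
-52.2 x − 208.4 y = 22319.10
-245.6 x − 10.0 y = -679.02
Solving the 2×2 system: x ≈ 7.2, y ≈ -108.9 km.

7.2 km east, -108.9 km north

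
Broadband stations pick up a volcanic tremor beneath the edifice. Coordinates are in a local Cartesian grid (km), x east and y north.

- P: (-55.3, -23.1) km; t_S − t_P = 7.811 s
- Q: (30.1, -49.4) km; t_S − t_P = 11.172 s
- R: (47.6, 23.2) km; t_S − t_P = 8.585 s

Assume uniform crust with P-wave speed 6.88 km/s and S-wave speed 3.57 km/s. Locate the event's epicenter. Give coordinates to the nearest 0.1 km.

(-16.0, 19.5)

Distance from S−P lag: d = Δt · v_P v_S / (v_P − v_S) = Δt · (6.88·3.57)/(6.88−3.57) ≈ 7.4204·Δt.
So d_P = 57.96, d_Q = 82.90, d_R = 63.70 km.
Circle about each station: (x + 55.3)² + (y + 23.1)² = 57.96²; (x − 30.1)² + (y + 49.4)² = 82.90²; (x − 47.6)² + (y − 23.2)² = 63.70².
Subtracting pairs of circle equations eliminates x²+y² and gives linear equations (the radical axes):
170.8 x − 52.6 y = -3758.38
205.8 x + 92.6 y = -1486.03
Solving the 2×2 system: x ≈ -16.0, y ≈ 19.5 km.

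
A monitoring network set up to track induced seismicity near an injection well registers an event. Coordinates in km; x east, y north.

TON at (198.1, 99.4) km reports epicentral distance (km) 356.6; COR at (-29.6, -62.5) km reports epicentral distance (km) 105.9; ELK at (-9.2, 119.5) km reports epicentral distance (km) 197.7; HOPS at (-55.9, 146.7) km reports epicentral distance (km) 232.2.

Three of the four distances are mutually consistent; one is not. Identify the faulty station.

Solve using three stations at a time. Using TON, COR, ELK (subtract circle equations pairwise → linear system) gives (x, y) ≈ (-132.0, -35.4).
Distances from that point to each station vs reported:
  TON: calculated 356.6 vs reported 356.6 → residual 0.0 km
  COR: calculated 106.0 vs reported 105.9 → residual 0.1 km
  ELK: calculated 197.7 vs reported 197.7 → residual 0.0 km
  HOPS: calculated 197.4 vs reported 232.2 → residual 34.8 km
TON, COR, ELK are mutually consistent (residuals ≈ 0); HOPS is off by 34.8 km.

HOPS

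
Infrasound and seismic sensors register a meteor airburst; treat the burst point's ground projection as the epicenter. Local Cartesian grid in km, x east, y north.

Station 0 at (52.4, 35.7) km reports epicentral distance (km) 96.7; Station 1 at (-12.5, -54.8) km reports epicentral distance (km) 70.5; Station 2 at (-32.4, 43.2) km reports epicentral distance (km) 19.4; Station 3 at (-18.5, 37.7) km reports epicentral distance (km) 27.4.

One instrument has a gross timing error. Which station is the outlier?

Station 1

Solve using three stations at a time. Using Station 0, Station 2, Station 3 (subtract circle equations pairwise → linear system) gives (x, y) ≈ (-44.0, 27.7).
Distances from that point to each station vs reported:
  Station 0: calculated 96.7 vs reported 96.7 → residual 0.0 km
  Station 1: calculated 88.3 vs reported 70.5 → residual 17.8 km
  Station 2: calculated 19.3 vs reported 19.4 → residual 0.1 km
  Station 3: calculated 27.3 vs reported 27.4 → residual 0.1 km
Station 0, Station 2, Station 3 are mutually consistent (residuals ≈ 0); Station 1 is off by 17.8 km.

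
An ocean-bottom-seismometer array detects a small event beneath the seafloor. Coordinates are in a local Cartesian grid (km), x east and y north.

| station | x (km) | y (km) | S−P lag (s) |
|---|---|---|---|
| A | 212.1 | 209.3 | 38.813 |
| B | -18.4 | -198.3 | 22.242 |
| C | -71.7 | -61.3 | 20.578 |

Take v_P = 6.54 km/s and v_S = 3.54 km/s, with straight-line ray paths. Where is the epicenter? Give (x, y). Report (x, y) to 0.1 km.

Distance from S−P lag: d = Δt · v_P v_S / (v_P − v_S) = Δt · (6.54·3.54)/(6.54−3.54) ≈ 7.7172·Δt.
So d_A = 299.53, d_B = 171.65, d_C = 158.80 km.
Circle about each station: (x − 212.1)² + (y − 209.3)² = 299.53²; (x + 18.4)² + (y + 198.3)² = 171.65²; (x + 71.7)² + (y + 61.3)² = 158.80².
Subtracting pairs of circle equations eliminates x²+y² and gives linear equations (the radical axes):
-461.0 x − 815.2 y = 11123.05
-567.6 x − 541.2 y = -15393.54
Solving the 2×2 system: x ≈ 87.1, y ≈ -62.9 km.

x ≈ 87.1 km, y ≈ -62.9 km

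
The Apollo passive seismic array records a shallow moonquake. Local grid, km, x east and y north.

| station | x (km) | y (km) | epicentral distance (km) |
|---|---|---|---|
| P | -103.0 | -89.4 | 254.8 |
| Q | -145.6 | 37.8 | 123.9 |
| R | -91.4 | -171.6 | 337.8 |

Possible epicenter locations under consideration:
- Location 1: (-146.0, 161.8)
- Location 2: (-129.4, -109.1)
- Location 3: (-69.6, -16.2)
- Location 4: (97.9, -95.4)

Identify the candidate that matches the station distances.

For each candidate, compare |candidate − station| to the reported distance:
Location 1: residuals P 0.1, Q 0.1, R 0.0 → max 0.1 km
Location 2: residuals P 221.9, Q 23.9, R 264.7 → max 264.7 km
Location 3: residuals P 174.3, Q 30.7, R 180.9 → max 180.9 km
Location 4: residuals P 53.8, Q 153.7, R 133.7 → max 153.7 km
Only Location 1 has all residuals ≈ 0.

Location 1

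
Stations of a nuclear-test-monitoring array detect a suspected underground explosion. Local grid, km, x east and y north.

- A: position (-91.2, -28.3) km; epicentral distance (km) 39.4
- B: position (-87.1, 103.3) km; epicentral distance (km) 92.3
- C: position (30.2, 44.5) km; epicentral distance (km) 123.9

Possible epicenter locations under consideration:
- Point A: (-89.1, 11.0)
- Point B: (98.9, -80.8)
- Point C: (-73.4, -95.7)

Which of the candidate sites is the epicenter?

Point A

For each candidate, compare |candidate − station| to the reported distance:
Point A: residuals A 0.0, B 0.0, C 0.0 → max 0.0 km
Point B: residuals A 157.8, B 169.4, C 19.0 → max 169.4 km
Point C: residuals A 30.3, B 107.2, C 50.4 → max 107.2 km
Only Point A has all residuals ≈ 0.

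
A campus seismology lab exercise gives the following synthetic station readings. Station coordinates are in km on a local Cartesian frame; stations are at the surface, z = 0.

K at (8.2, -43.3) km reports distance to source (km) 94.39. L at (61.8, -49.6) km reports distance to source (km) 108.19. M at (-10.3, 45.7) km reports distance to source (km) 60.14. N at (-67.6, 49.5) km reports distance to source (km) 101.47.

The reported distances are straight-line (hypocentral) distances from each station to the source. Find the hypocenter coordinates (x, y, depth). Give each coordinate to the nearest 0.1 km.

Each station gives a sphere (x−x_i)² + (y−y_i)² + z² = d_i² (stations at z=0).
Subtracting the K sphere from L and M: z² cancels, leaving linear equations in x and y:
107.2 x − 12.6 y = 1541.67
-37.0 x + 178.0 y = 5545.10
Solving: x ≈ 18.495, y ≈ 34.997 km (keep extra digits for the depth step; rounded: 18.5, 35.0).
Then from the K sphere: z² = 94.39² − (x − 8.2)² − (y + 43.3)² with x = 18.495, y = 34.997, so z ≈ 51.702 ≈ 51.7 km.

x ≈ 18.5 km, y ≈ 35.0 km, depth ≈ 51.7 km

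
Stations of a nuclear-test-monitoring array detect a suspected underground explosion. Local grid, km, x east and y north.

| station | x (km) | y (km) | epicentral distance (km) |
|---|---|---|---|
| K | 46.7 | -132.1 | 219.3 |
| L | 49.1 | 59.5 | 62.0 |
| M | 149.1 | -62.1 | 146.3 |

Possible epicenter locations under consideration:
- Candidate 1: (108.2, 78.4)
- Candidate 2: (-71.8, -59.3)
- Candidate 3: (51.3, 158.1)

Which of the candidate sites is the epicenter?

For each candidate, compare |candidate − station| to the reported distance:
Candidate 1: residuals K 0.0, L 0.0, M 0.0 → max 0.0 km
Candidate 2: residuals K 80.2, L 107.5, M 74.6 → max 107.5 km
Candidate 3: residuals K 70.9, L 36.6, M 94.6 → max 94.6 km
Only Candidate 1 has all residuals ≈ 0.

Candidate 1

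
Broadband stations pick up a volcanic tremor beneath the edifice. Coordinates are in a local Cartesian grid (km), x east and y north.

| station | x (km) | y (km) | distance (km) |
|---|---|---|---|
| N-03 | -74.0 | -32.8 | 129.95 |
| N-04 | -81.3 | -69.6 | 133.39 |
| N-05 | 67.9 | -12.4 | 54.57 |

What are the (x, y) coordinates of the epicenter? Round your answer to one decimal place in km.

52.0 km east, -64.6 km north

Circle about each station: (x + 74.0)² + (y + 32.8)² = 129.95²; (x + 81.3)² + (y + 69.6)² = 133.39²; (x − 67.9)² + (y + 12.4)² = 54.57².
Subtracting pairs of circle equations eliminates x²+y² and gives linear equations (the radical axes):
-14.6 x − 73.6 y = 3996.12
283.8 x + 40.8 y = 12121.45
Solving the 2×2 system: x ≈ 52.0, y ≈ -64.6 km.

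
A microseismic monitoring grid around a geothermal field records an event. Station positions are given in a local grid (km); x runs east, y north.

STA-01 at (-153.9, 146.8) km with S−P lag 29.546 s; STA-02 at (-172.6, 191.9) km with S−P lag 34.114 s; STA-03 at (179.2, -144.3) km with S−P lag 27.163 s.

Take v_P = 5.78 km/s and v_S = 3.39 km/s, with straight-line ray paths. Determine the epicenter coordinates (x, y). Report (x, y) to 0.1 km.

Distance from S−P lag: d = Δt · v_P v_S / (v_P − v_S) = Δt · (5.78·3.39)/(5.78−3.39) ≈ 8.1984·Δt.
So d_STA-01 = 242.23, d_STA-02 = 279.68, d_STA-03 = 222.69 km.
Circle about each station: (x + 153.9)² + (y − 146.8)² = 242.23²; (x + 172.6)² + (y − 191.9)² = 279.68²; (x − 179.2)² + (y + 144.3)² = 222.69².
Subtracting pairs of circle equations eliminates x²+y² and gives linear equations (the radical axes):
-37.4 x + 90.2 y = 1835.39
666.2 x − 582.2 y = 16784.22
Solving the 2×2 system: x ≈ 67.4, y ≈ 48.3 km.
Check against STA-01 (with the unrounded x, y): √((x + 153.9)²+(y − 146.8)²) = 242.23 ≈ 242.23 km. ✓

(67.4, 48.3)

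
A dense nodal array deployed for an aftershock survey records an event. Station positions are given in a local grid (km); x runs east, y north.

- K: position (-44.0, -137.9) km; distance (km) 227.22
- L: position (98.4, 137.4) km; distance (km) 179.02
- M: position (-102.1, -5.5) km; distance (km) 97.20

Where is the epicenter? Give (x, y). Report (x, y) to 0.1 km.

-73.5 km east, 87.4 km north

Circle about each station: (x + 44.0)² + (y + 137.9)² = 227.22²; (x − 98.4)² + (y − 137.4)² = 179.02²; (x + 102.1)² + (y + 5.5)² = 97.20².
Subtracting pairs of circle equations eliminates x²+y² and gives linear equations (the radical axes):
284.8 x + 550.6 y = 27189.68
-116.2 x + 264.8 y = 31683.34
Solving the 2×2 system: x ≈ -73.5, y ≈ 87.4 km.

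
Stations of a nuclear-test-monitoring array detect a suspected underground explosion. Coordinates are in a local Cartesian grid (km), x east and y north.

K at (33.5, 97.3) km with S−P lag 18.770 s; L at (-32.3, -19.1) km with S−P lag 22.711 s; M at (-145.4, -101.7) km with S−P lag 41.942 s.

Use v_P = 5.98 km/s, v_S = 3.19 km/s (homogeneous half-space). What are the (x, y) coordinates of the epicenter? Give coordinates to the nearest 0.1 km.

x ≈ 121.3 km, y ≈ 3.7 km

Distance from S−P lag: d = Δt · v_P v_S / (v_P − v_S) = Δt · (5.98·3.19)/(5.98−3.19) ≈ 6.8373·Δt.
So d_K = 128.34, d_L = 155.28, d_M = 286.77 km.
Circle about each station: (x − 33.5)² + (y − 97.3)² = 128.34²; (x + 32.3)² + (y + 19.1)² = 155.28²; (x + 145.4)² + (y + 101.7)² = 286.77².
Subtracting the K equation from the L and M equations removes the quadratic terms:
-131.6 x − 232.8 y = -16822.16
-357.8 x − 398.0 y = -44871.37
Solving the 2×2 system: x ≈ 121.3, y ≈ 3.7 km.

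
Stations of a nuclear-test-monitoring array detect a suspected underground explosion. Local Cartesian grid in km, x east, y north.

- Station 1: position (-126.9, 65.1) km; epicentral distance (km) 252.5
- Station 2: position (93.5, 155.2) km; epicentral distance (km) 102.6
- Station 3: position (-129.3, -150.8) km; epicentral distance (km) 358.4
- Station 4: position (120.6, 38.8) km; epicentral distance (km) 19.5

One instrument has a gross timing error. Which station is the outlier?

Solve using three stations at a time. Using Station 1, Station 2, Station 4 (subtract circle equations pairwise → linear system) gives (x, y) ≈ (125.5, 57.7).
Distances from that point to each station vs reported:
  Station 1: calculated 252.5 vs reported 252.5 → residual 0.0 km
  Station 2: calculated 102.6 vs reported 102.6 → residual 0.0 km
  Station 3: calculated 329.2 vs reported 358.4 → residual 29.2 km
  Station 4: calculated 19.5 vs reported 19.5 → residual 0.0 km
Station 1, Station 2, Station 4 are mutually consistent (residuals ≈ 0); Station 3 is off by 29.2 km.

Station 3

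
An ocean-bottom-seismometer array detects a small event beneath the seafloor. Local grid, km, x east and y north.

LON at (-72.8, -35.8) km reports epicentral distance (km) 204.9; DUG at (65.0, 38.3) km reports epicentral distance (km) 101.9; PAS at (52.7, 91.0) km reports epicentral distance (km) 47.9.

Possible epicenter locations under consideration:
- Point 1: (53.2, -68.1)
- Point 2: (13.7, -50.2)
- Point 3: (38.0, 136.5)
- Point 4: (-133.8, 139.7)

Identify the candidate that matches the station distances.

Point 3

For each candidate, compare |candidate − station| to the reported distance:
Point 1: residuals LON 74.8, DUG 5.2, PAS 111.2 → max 111.2 km
Point 2: residuals LON 117.2, DUG 0.4, PAS 98.6 → max 117.2 km
Point 3: residuals LON 0.0, DUG 0.1, PAS 0.1 → max 0.1 km
Point 4: residuals LON 19.1, DUG 121.3, PAS 144.9 → max 144.9 km
Only Point 3 has all residuals ≈ 0.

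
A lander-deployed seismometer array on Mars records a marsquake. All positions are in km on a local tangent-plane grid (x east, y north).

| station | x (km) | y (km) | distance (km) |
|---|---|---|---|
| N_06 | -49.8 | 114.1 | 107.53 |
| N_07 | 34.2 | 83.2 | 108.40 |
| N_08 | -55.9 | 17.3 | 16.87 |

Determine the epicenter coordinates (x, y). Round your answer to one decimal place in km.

-42.7 km east, 6.8 km north

Circle about each station: (x + 49.8)² + (y − 114.1)² = 107.53²; (x − 34.2)² + (y − 83.2)² = 108.40²; (x + 55.9)² + (y − 17.3)² = 16.87².
Subtracting the N_06 equation from the N_07 and N_08 equations removes the quadratic terms:
168.0 x − 61.8 y = -7594.83
-12.2 x − 193.6 y = -796.65
Solving the 2×2 system: x ≈ -42.7, y ≈ 6.8 km.
Check against N_06 (with the unrounded x, y): √((x + 49.8)²+(y − 114.1)²) = 107.53 ≈ 107.53 km. ✓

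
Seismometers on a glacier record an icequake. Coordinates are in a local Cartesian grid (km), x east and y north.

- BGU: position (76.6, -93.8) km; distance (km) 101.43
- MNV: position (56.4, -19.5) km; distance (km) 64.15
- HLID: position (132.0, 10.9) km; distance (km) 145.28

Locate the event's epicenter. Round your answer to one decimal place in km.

-5.9 km east, -34.8 km north

Circle about each station: (x − 76.6)² + (y + 93.8)² = 101.43²; (x − 56.4)² + (y + 19.5)² = 64.15²; (x − 132.0)² + (y − 10.9)² = 145.28².
Subtracting pairs of circle equations eliminates x²+y² and gives linear equations (the radical axes):
-40.4 x + 148.6 y = -4931.97
110.8 x + 209.4 y = -7941.42
Solving the 2×2 system: x ≈ -5.9, y ≈ -34.8 km.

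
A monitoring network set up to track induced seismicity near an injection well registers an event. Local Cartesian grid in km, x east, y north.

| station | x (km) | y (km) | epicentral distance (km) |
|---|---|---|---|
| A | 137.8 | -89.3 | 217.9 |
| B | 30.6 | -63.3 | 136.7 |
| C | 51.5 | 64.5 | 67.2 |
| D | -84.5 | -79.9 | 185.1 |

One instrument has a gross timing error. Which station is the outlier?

Solve using three stations at a time. Using A, B, C (subtract circle equations pairwise → linear system) gives (x, y) ≈ (-15.7, 65.3).
Distances from that point to each station vs reported:
  A: calculated 217.9 vs reported 217.9 → residual 0.0 km
  B: calculated 136.7 vs reported 136.7 → residual 0.0 km
  C: calculated 67.3 vs reported 67.2 → residual 0.1 km
  D: calculated 160.7 vs reported 185.1 → residual 24.4 km
A, B, C are mutually consistent (residuals ≈ 0); D is off by 24.4 km.

D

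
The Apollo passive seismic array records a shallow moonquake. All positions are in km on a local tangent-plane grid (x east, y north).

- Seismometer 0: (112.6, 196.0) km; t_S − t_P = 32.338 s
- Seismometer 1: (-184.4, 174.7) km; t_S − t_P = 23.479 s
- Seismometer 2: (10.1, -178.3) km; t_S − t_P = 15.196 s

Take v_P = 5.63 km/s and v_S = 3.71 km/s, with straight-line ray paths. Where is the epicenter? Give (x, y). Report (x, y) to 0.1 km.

-116.0 km east, -71.4 km north

Distance from S−P lag: d = Δt · v_P v_S / (v_P − v_S) = Δt · (5.63·3.71)/(5.63−3.71) ≈ 10.8788·Δt.
So d_Seismometer 0 = 351.80, d_Seismometer 1 = 255.42, d_Seismometer 2 = 165.31 km.
Circle about each station: (x − 112.6)² + (y − 196.0)² = 351.80²; (x + 184.4)² + (y − 174.7)² = 255.42²; (x − 10.1)² + (y + 178.3)² = 165.31².
Subtracting the Seismometer 0 equation from the Seismometer 1 and Seismometer 2 equations removes the quadratic terms:
-594.0 x − 42.6 y = 71952.55
-205.0 x − 748.6 y = 77233.98
Solving the 2×2 system: x ≈ -116.0, y ≈ -71.4 km.
Check against Seismometer 0 (with the unrounded x, y): √((x − 112.6)²+(y − 196.0)²) = 351.81 ≈ 351.80 km. ✓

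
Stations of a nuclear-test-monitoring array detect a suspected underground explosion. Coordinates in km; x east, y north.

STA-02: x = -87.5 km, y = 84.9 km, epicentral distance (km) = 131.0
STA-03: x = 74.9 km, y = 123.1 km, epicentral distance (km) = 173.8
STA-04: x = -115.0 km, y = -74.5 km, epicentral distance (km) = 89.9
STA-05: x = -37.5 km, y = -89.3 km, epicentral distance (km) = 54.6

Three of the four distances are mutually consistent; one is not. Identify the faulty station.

STA-03

Solve using three stations at a time. Using STA-02, STA-04, STA-05 (subtract circle equations pairwise → linear system) gives (x, y) ≈ (-34.4, -34.8).
Distances from that point to each station vs reported:
  STA-02: calculated 131.0 vs reported 131.0 → residual 0.0 km
  STA-03: calculated 192.0 vs reported 173.8 → residual 18.2 km
  STA-04: calculated 89.9 vs reported 89.9 → residual 0.0 km
  STA-05: calculated 54.6 vs reported 54.6 → residual 0.0 km
STA-02, STA-04, STA-05 are mutually consistent (residuals ≈ 0); STA-03 is off by 18.2 km.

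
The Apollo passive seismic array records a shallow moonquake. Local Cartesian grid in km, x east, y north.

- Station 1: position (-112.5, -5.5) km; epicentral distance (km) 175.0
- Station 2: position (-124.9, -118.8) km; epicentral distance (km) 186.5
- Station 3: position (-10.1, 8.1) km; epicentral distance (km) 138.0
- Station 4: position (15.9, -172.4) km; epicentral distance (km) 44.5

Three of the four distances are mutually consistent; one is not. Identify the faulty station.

Solve using three stations at a time. Using Station 1, Station 3, Station 4 (subtract circle equations pairwise → linear system) gives (x, y) ≈ (12.4, -128.0).
Distances from that point to each station vs reported:
  Station 1: calculated 175.0 vs reported 175.0 → residual 0.0 km
  Station 2: calculated 137.6 vs reported 186.5 → residual 48.9 km
  Station 3: calculated 138.0 vs reported 138.0 → residual 0.0 km
  Station 4: calculated 44.5 vs reported 44.5 → residual 0.0 km
Station 1, Station 3, Station 4 are mutually consistent (residuals ≈ 0); Station 2 is off by 48.9 km.

Station 2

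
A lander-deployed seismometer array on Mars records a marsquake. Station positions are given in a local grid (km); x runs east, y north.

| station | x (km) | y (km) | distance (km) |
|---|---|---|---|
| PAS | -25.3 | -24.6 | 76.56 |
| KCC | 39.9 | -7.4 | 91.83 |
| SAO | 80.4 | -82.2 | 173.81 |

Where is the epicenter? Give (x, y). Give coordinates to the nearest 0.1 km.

Circle about each station: (x + 25.3)² + (y + 24.6)² = 76.56²; (x − 39.9)² + (y + 7.4)² = 91.83²; (x − 80.4)² + (y + 82.2)² = 173.81².
Subtracting pairs of circle equations eliminates x²+y² and gives linear equations (the radical axes):
130.4 x + 34.4 y = -2169.80
211.4 x − 115.2 y = -12372.73
Solving the 2×2 system: x ≈ -30.3, y ≈ 51.8 km.
Check against PAS (with the unrounded x, y): √((x + 25.3)²+(y + 24.6)²) = 76.56 ≈ 76.56 km. ✓

-30.3 km east, 51.8 km north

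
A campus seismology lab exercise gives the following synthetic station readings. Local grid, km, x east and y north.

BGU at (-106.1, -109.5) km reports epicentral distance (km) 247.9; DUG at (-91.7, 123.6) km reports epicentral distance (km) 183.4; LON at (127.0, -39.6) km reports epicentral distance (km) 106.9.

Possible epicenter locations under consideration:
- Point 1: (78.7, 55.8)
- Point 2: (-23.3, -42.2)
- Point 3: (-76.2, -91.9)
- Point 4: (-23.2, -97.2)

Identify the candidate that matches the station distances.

For each candidate, compare |candidate − station| to the reported distance:
Point 1: residuals BGU 0.0, DUG 0.0, LON 0.0 → max 0.0 km
Point 2: residuals BGU 141.2, DUG 4.0, LON 43.4 → max 141.2 km
Point 3: residuals BGU 213.2, DUG 32.7, LON 102.9 → max 213.2 km
Point 4: residuals BGU 164.1, DUG 47.8, LON 54.0 → max 164.1 km
Only Point 1 has all residuals ≈ 0.

Point 1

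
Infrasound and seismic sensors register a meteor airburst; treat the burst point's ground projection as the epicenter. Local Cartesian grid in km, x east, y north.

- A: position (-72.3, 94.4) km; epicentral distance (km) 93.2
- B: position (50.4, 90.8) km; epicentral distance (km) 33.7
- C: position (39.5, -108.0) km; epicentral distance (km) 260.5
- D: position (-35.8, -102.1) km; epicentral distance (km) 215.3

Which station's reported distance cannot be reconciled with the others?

Solve using three stations at a time. Using A, B, D (subtract circle equations pairwise → linear system) gives (x, y) ≈ (20.2, 105.8).
Distances from that point to each station vs reported:
  A: calculated 93.2 vs reported 93.2 → residual 0.0 km
  B: calculated 33.7 vs reported 33.7 → residual 0.0 km
  C: calculated 214.7 vs reported 260.5 → residual 45.8 km
  D: calculated 215.3 vs reported 215.3 → residual 0.0 km
A, B, D are mutually consistent (residuals ≈ 0); C is off by 45.8 km.

C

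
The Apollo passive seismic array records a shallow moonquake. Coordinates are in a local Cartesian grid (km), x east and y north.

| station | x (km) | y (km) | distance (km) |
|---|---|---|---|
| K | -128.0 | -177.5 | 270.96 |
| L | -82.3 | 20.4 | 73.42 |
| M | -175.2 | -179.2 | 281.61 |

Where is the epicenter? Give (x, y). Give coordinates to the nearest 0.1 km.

Circle about each station: (x + 128.0)² + (y + 177.5)² = 270.96²; (x + 82.3)² + (y − 20.4)² = 73.42²; (x + 175.2)² + (y + 179.2)² = 281.61².
Subtracting the K equation from the L and M equations removes the quadratic terms:
91.4 x + 395.8 y = 27328.03
-94.4 x − 3.4 y = 9032.56
Solving the 2×2 system: x ≈ -99.0, y ≈ 91.9 km.

(-99.0, 91.9)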